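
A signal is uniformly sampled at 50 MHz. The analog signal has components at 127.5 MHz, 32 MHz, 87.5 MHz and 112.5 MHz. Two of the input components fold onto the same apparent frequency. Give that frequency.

fs/2 = 25 MHz.
127.5 MHz mod fs = 27.5 MHz.
27.5 MHz > fs/2 = 25 MHz, folds to fs − 27.5 MHz = 22.5 MHz.
32 MHz > fs/2 = 25 MHz, folds to fs − 32 MHz = 18 MHz.
87.5 MHz mod fs = 37.5 MHz.
37.5 MHz > fs/2 = 25 MHz, folds to fs − 37.5 MHz = 12.5 MHz.
112.5 MHz mod fs = 12.5 MHz.
12.5 MHz ≤ fs/2 = 25 MHz, appears at 12.5 MHz.
87.5 MHz and 112.5 MHz both map to 12.5 MHz.

12.5 MHz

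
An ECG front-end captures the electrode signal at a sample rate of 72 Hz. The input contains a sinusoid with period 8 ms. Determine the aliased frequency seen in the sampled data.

T = 8 ms → f = 1/T = 125 Hz.
125 Hz mod fs = 53 Hz.
53 Hz > fs/2 = 36 Hz, folds to fs − 53 Hz = 19 Hz.

19 Hz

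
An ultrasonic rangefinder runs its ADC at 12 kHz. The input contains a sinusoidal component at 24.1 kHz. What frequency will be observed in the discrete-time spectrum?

0.1 kHz

24.1 kHz mod fs = 0.1 kHz.
0.1 kHz ≤ fs/2 = 6 kHz, appears at 0.1 kHz.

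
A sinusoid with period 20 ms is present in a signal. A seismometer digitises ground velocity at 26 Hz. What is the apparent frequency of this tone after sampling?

2 Hz

T = 20 ms → f = 1/T = 50 Hz.
50 Hz mod fs = 24 Hz.
24 Hz > fs/2 = 13 Hz, folds to fs − 24 Hz = 2 Hz.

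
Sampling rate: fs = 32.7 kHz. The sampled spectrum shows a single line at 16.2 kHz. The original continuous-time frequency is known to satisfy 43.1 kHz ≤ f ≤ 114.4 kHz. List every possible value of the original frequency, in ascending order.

48.9 kHz, 49.2 kHz, 81.6 kHz, 81.9 kHz, 114.3 kHz

Frequencies that alias to 16.2 kHz are k·fs ± 16.2 kHz for integer k ≥ 0.
k=0: 16.2 kHz.
k=1: 16.5 kHz, 48.9 kHz.
k=2: 49.2 kHz, 81.6 kHz.
k=3: 81.9 kHz, 114.3 kHz.
k=4: 114.6 kHz, 147 kHz.
Within [43.1 kHz, 114.4 kHz]: 48.9 kHz, 49.2 kHz, 81.6 kHz, 81.9 kHz, 114.3 kHz.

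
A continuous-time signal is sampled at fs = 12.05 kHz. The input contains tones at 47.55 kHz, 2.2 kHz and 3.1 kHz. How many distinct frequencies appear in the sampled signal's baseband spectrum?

fs/2 = 6.025 kHz.
47.55 kHz mod fs = 11.4 kHz.
11.4 kHz > fs/2 = 6.025 kHz, folds to fs − 11.4 kHz = 0.65 kHz.
2.2 kHz ≤ fs/2 = 6.025 kHz, passes unchanged.
3.1 kHz ≤ fs/2 = 6.025 kHz, passes unchanged.
Distinct values: {0.65 kHz, 2.2 kHz, 3.1 kHz} → 3.

3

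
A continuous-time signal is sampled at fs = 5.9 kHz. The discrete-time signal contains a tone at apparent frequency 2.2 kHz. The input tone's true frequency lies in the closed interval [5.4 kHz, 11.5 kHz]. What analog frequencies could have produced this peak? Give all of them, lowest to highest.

Frequencies that alias to 2.2 kHz are k·fs ± 2.2 kHz for integer k ≥ 0.
k=0: 2.2 kHz.
k=1: 3.7 kHz, 8.1 kHz.
k=2: 9.6 kHz, 14 kHz.
k=3: 15.5 kHz, 19.9 kHz.
Within [5.4 kHz, 11.5 kHz]: 8.1 kHz, 9.6 kHz.

8.1 kHz, 9.6 kHz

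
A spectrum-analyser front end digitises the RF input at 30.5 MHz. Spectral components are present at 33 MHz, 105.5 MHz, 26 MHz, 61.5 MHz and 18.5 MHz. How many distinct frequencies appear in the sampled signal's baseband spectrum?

5

fs/2 = 15.25 MHz.
33 MHz mod fs = 2.5 MHz.
2.5 MHz ≤ fs/2 = 15.25 MHz, appears at 2.5 MHz.
105.5 MHz mod fs = 14 MHz.
14 MHz ≤ fs/2 = 15.25 MHz, appears at 14 MHz.
26 MHz > fs/2 = 15.25 MHz, folds to fs − 26 MHz = 4.5 MHz.
61.5 MHz mod fs = 0.5 MHz.
0.5 MHz ≤ fs/2 = 15.25 MHz, appears at 0.5 MHz.
18.5 MHz > fs/2 = 15.25 MHz, folds to fs − 18.5 MHz = 12 MHz.
Distinct values: {0.5 MHz, 2.5 MHz, 4.5 MHz, 12 MHz, 14 MHz} → 5.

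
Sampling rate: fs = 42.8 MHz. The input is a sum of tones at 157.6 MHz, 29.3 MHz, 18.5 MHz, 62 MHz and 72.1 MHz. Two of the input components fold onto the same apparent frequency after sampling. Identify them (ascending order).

29.3 MHz, 72.1 MHz

fs/2 = 21.4 MHz.
157.6 MHz mod fs = 29.2 MHz.
29.2 MHz > fs/2 = 21.4 MHz, folds to fs − 29.2 MHz = 13.6 MHz.
29.3 MHz > fs/2 = 21.4 MHz, folds to fs − 29.3 MHz = 13.5 MHz.
18.5 MHz ≤ fs/2 = 21.4 MHz, passes unchanged.
62 MHz mod fs = 19.2 MHz.
19.2 MHz ≤ fs/2 = 21.4 MHz, appears at 19.2 MHz.
72.1 MHz mod fs = 29.3 MHz.
29.3 MHz > fs/2 = 21.4 MHz, folds to fs − 29.3 MHz = 13.5 MHz.
29.3 MHz and 72.1 MHz both map to 13.5 MHz.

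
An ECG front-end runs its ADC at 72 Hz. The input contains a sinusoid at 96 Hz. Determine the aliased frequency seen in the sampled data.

24 Hz

96 Hz mod fs = 24 Hz.
24 Hz ≤ fs/2 = 36 Hz, appears at 24 Hz.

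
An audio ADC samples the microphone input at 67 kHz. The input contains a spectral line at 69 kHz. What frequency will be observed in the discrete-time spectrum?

2 kHz

69 kHz mod fs = 2 kHz.
2 kHz ≤ fs/2 = 33.5 kHz, appears at 2 kHz.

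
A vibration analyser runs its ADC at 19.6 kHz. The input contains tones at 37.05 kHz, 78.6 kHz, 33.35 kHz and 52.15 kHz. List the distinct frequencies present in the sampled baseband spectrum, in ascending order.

0.2 kHz, 2.15 kHz, 5.85 kHz, 6.65 kHz

fs/2 = 9.8 kHz.
37.05 kHz mod fs = 17.45 kHz.
17.45 kHz > fs/2 = 9.8 kHz, folds to fs − 17.45 kHz = 2.15 kHz.
78.6 kHz mod fs = 0.2 kHz.
0.2 kHz ≤ fs/2 = 9.8 kHz, appears at 0.2 kHz.
33.35 kHz mod fs = 13.75 kHz.
13.75 kHz > fs/2 = 9.8 kHz, folds to fs − 13.75 kHz = 5.85 kHz.
52.15 kHz mod fs = 12.95 kHz.
12.95 kHz > fs/2 = 9.8 kHz, folds to fs − 12.95 kHz = 6.65 kHz.
Distinct values: {0.2 kHz, 2.15 kHz, 5.85 kHz, 6.65 kHz}.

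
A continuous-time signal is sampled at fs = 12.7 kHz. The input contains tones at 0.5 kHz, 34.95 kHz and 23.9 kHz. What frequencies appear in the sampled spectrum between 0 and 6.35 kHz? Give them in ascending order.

0.5 kHz, 1.5 kHz, 3.15 kHz

fs/2 = 6.35 kHz.
0.5 kHz ≤ fs/2 = 6.35 kHz, passes unchanged.
34.95 kHz mod fs = 9.55 kHz.
9.55 kHz > fs/2 = 6.35 kHz, folds to fs − 9.55 kHz = 3.15 kHz.
23.9 kHz mod fs = 11.2 kHz.
11.2 kHz > fs/2 = 6.35 kHz, folds to fs − 11.2 kHz = 1.5 kHz.
Distinct values: {0.5 kHz, 1.5 kHz, 3.15 kHz}.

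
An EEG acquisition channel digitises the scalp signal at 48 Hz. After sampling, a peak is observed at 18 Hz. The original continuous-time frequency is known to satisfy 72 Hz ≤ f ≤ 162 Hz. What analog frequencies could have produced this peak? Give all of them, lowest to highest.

Frequencies that alias to 18 Hz are k·fs ± 18 Hz for integer k ≥ 0.
k=0: 18 Hz.
k=1: 30 Hz, 66 Hz.
k=2: 78 Hz, 114 Hz.
k=3: 126 Hz, 162 Hz.
k=4: 174 Hz, 210 Hz.
Within [72 Hz, 162 Hz]: 78 Hz, 114 Hz, 126 Hz, 162 Hz.

78 Hz, 114 Hz, 126 Hz, 162 Hz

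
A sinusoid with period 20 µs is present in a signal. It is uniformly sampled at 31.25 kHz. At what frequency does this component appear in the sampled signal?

T = 20 µs → f = 1/T = 50 kHz.
50 kHz mod fs = 18.75 kHz.
18.75 kHz > fs/2 = 15.625 kHz, folds to fs − 18.75 kHz = 12.5 kHz.

12.5 kHz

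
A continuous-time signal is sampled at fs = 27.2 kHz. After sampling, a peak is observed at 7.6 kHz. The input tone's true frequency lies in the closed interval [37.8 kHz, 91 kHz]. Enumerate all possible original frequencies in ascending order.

46.8 kHz, 62 kHz, 74 kHz, 89.2 kHz

Frequencies that alias to 7.6 kHz are k·fs ± 7.6 kHz for integer k ≥ 0.
k=0: 7.6 kHz.
k=1: 19.6 kHz, 34.8 kHz.
k=2: 46.8 kHz, 62 kHz.
k=3: 74 kHz, 89.2 kHz.
k=4: 101.2 kHz, 116.4 kHz.
Within [37.8 kHz, 91 kHz]: 46.8 kHz, 62 kHz, 74 kHz, 89.2 kHz.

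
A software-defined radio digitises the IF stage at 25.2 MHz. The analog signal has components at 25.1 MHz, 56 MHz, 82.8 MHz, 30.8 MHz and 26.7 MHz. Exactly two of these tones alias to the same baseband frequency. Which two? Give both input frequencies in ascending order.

30.8 MHz, 56 MHz

fs/2 = 12.6 MHz.
25.1 MHz > fs/2 = 12.6 MHz, folds to fs − 25.1 MHz = 0.1 MHz.
56 MHz mod fs = 5.6 MHz.
5.6 MHz ≤ fs/2 = 12.6 MHz, appears at 5.6 MHz.
82.8 MHz mod fs = 7.2 MHz.
7.2 MHz ≤ fs/2 = 12.6 MHz, appears at 7.2 MHz.
30.8 MHz mod fs = 5.6 MHz.
5.6 MHz ≤ fs/2 = 12.6 MHz, appears at 5.6 MHz.
26.7 MHz mod fs = 1.5 MHz.
1.5 MHz ≤ fs/2 = 12.6 MHz, appears at 1.5 MHz.
30.8 MHz and 56 MHz both map to 5.6 MHz.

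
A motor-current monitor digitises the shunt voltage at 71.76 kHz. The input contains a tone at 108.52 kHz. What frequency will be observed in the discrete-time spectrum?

35 kHz

108.52 kHz mod fs = 36.76 kHz.
36.76 kHz > fs/2 = 35.88 kHz, folds to fs − 36.76 kHz = 35 kHz.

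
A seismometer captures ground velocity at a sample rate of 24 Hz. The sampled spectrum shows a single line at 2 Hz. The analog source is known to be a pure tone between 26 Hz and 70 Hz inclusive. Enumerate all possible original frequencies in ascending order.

Frequencies that alias to 2 Hz are k·fs ± 2 Hz for integer k ≥ 0.
k=0: 2 Hz.
k=1: 22 Hz, 26 Hz.
k=2: 46 Hz, 50 Hz.
k=3: 70 Hz, 74 Hz.
k=4: 94 Hz, 98 Hz.
Within [26 Hz, 70 Hz]: 26 Hz, 46 Hz, 50 Hz, 70 Hz.

26 Hz, 46 Hz, 50 Hz, 70 Hz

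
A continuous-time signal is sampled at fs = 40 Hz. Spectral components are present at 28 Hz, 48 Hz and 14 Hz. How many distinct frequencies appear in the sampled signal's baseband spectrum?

fs/2 = 20 Hz.
28 Hz > fs/2 = 20 Hz, folds to fs − 28 Hz = 12 Hz.
48 Hz mod fs = 8 Hz.
8 Hz ≤ fs/2 = 20 Hz, appears at 8 Hz.
14 Hz ≤ fs/2 = 20 Hz, passes unchanged.
Distinct values: {8 Hz, 12 Hz, 14 Hz} → 3.

3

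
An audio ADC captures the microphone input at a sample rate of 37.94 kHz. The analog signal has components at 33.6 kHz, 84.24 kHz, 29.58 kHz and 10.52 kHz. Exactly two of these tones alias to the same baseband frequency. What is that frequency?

8.36 kHz

fs/2 = 18.97 kHz.
33.6 kHz > fs/2 = 18.97 kHz, folds to fs − 33.6 kHz = 4.34 kHz.
84.24 kHz mod fs = 8.36 kHz.
8.36 kHz ≤ fs/2 = 18.97 kHz, appears at 8.36 kHz.
29.58 kHz > fs/2 = 18.97 kHz, folds to fs − 29.58 kHz = 8.36 kHz.
10.52 kHz ≤ fs/2 = 18.97 kHz, passes unchanged.
29.58 kHz and 84.24 kHz both map to 8.36 kHz.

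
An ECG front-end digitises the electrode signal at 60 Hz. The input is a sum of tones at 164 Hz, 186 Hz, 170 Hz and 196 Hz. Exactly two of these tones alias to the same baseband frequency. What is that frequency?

fs/2 = 30 Hz.
164 Hz mod fs = 44 Hz.
44 Hz > fs/2 = 30 Hz, folds to fs − 44 Hz = 16 Hz.
186 Hz mod fs = 6 Hz.
6 Hz ≤ fs/2 = 30 Hz, appears at 6 Hz.
170 Hz mod fs = 50 Hz.
50 Hz > fs/2 = 30 Hz, folds to fs − 50 Hz = 10 Hz.
196 Hz mod fs = 16 Hz.
16 Hz ≤ fs/2 = 30 Hz, appears at 16 Hz.
164 Hz and 196 Hz both map to 16 Hz.

16 Hz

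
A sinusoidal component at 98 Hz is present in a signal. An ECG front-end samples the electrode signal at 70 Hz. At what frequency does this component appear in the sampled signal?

28 Hz

98 Hz mod fs = 28 Hz.
28 Hz ≤ fs/2 = 35 Hz, appears at 28 Hz.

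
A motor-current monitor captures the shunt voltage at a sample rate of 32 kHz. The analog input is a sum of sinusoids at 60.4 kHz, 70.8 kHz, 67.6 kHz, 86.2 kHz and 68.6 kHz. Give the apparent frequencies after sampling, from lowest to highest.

3.6 kHz, 4.6 kHz, 6.8 kHz, 9.8 kHz

fs/2 = 16 kHz.
60.4 kHz mod fs = 28.4 kHz.
28.4 kHz > fs/2 = 16 kHz, folds to fs − 28.4 kHz = 3.6 kHz.
70.8 kHz mod fs = 6.8 kHz.
6.8 kHz ≤ fs/2 = 16 kHz, appears at 6.8 kHz.
67.6 kHz mod fs = 3.6 kHz.
3.6 kHz ≤ fs/2 = 16 kHz, appears at 3.6 kHz.
86.2 kHz mod fs = 22.2 kHz.
22.2 kHz > fs/2 = 16 kHz, folds to fs − 22.2 kHz = 9.8 kHz.
68.6 kHz mod fs = 4.6 kHz.
4.6 kHz ≤ fs/2 = 16 kHz, appears at 4.6 kHz.
Distinct values: {3.6 kHz, 4.6 kHz, 6.8 kHz, 9.8 kHz}.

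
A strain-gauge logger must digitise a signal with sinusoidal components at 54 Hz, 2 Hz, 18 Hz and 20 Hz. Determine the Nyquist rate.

Highest-frequency component: 54 Hz.
Nyquist rate = 2 × 54 Hz = 108 Hz.

108 Hz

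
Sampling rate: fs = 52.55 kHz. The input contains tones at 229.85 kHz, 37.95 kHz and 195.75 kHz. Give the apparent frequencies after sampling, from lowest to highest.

14.45 kHz, 14.6 kHz, 19.65 kHz

fs/2 = 26.275 kHz.
229.85 kHz mod fs = 19.65 kHz.
19.65 kHz ≤ fs/2 = 26.275 kHz, appears at 19.65 kHz.
37.95 kHz > fs/2 = 26.275 kHz, folds to fs − 37.95 kHz = 14.6 kHz.
195.75 kHz mod fs = 38.1 kHz.
38.1 kHz > fs/2 = 26.275 kHz, folds to fs − 38.1 kHz = 14.45 kHz.
Distinct values: {14.45 kHz, 14.6 kHz, 19.65 kHz}.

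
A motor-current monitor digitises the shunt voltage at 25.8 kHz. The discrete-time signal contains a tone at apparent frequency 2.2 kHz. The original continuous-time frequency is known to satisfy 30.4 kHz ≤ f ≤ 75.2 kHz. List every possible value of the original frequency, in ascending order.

49.4 kHz, 53.8 kHz, 75.2 kHz

Frequencies that alias to 2.2 kHz are k·fs ± 2.2 kHz for integer k ≥ 0.
k=0: 2.2 kHz.
k=1: 23.6 kHz, 28 kHz.
k=2: 49.4 kHz, 53.8 kHz.
k=3: 75.2 kHz, 79.6 kHz.
k=4: 101 kHz, 105.4 kHz.
Within [30.4 kHz, 75.2 kHz]: 49.4 kHz, 53.8 kHz, 75.2 kHz.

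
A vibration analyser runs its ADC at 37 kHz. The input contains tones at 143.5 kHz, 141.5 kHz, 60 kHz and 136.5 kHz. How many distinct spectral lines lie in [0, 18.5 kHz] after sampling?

fs/2 = 18.5 kHz.
143.5 kHz mod fs = 32.5 kHz.
32.5 kHz > fs/2 = 18.5 kHz, folds to fs − 32.5 kHz = 4.5 kHz.
141.5 kHz mod fs = 30.5 kHz.
30.5 kHz > fs/2 = 18.5 kHz, folds to fs − 30.5 kHz = 6.5 kHz.
60 kHz mod fs = 23 kHz.
23 kHz > fs/2 = 18.5 kHz, folds to fs − 23 kHz = 14 kHz.
136.5 kHz mod fs = 25.5 kHz.
25.5 kHz > fs/2 = 18.5 kHz, folds to fs − 25.5 kHz = 11.5 kHz.
Distinct values: {4.5 kHz, 6.5 kHz, 11.5 kHz, 14 kHz} → 4.

4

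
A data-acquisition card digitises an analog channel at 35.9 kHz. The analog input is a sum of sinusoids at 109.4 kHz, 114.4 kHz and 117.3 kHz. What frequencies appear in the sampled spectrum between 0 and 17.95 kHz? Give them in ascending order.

fs/2 = 17.95 kHz.
109.4 kHz mod fs = 1.7 kHz.
1.7 kHz ≤ fs/2 = 17.95 kHz, appears at 1.7 kHz.
114.4 kHz mod fs = 6.7 kHz.
6.7 kHz ≤ fs/2 = 17.95 kHz, appears at 6.7 kHz.
117.3 kHz mod fs = 9.6 kHz.
9.6 kHz ≤ fs/2 = 17.95 kHz, appears at 9.6 kHz.
Distinct values: {1.7 kHz, 6.7 kHz, 9.6 kHz}.

1.7 kHz, 6.7 kHz, 9.6 kHz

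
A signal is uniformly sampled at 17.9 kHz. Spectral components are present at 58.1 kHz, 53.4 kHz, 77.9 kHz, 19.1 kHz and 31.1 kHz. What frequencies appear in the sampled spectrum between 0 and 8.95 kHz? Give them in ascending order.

0.3 kHz, 1.2 kHz, 4.4 kHz, 4.7 kHz, 6.3 kHz

fs/2 = 8.95 kHz.
58.1 kHz mod fs = 4.4 kHz.
4.4 kHz ≤ fs/2 = 8.95 kHz, appears at 4.4 kHz.
53.4 kHz mod fs = 17.6 kHz.
17.6 kHz > fs/2 = 8.95 kHz, folds to fs − 17.6 kHz = 0.3 kHz.
77.9 kHz mod fs = 6.3 kHz.
6.3 kHz ≤ fs/2 = 8.95 kHz, appears at 6.3 kHz.
19.1 kHz mod fs = 1.2 kHz.
1.2 kHz ≤ fs/2 = 8.95 kHz, appears at 1.2 kHz.
31.1 kHz mod fs = 13.2 kHz.
13.2 kHz > fs/2 = 8.95 kHz, folds to fs − 13.2 kHz = 4.7 kHz.
Distinct values: {0.3 kHz, 1.2 kHz, 4.4 kHz, 4.7 kHz, 6.3 kHz}.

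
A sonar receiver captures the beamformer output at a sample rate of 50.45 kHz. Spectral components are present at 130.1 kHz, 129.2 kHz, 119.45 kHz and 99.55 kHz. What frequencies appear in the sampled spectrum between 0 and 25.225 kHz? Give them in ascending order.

fs/2 = 25.225 kHz.
130.1 kHz mod fs = 29.2 kHz.
29.2 kHz > fs/2 = 25.225 kHz, folds to fs − 29.2 kHz = 21.25 kHz.
129.2 kHz mod fs = 28.3 kHz.
28.3 kHz > fs/2 = 25.225 kHz, folds to fs − 28.3 kHz = 22.15 kHz.
119.45 kHz mod fs = 18.55 kHz.
18.55 kHz ≤ fs/2 = 25.225 kHz, appears at 18.55 kHz.
99.55 kHz mod fs = 49.1 kHz.
49.1 kHz > fs/2 = 25.225 kHz, folds to fs − 49.1 kHz = 1.35 kHz.
Distinct values: {1.35 kHz, 18.55 kHz, 21.25 kHz, 22.15 kHz}.

1.35 kHz, 18.55 kHz, 21.25 kHz, 22.15 kHz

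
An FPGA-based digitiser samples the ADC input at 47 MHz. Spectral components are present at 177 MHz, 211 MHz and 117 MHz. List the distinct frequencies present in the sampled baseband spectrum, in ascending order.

11 MHz, 23 MHz

fs/2 = 23.5 MHz.
177 MHz mod fs = 36 MHz.
36 MHz > fs/2 = 23.5 MHz, folds to fs − 36 MHz = 11 MHz.
211 MHz mod fs = 23 MHz.
23 MHz ≤ fs/2 = 23.5 MHz, appears at 23 MHz.
117 MHz mod fs = 23 MHz.
23 MHz ≤ fs/2 = 23.5 MHz, appears at 23 MHz.
Distinct values: {11 MHz, 23 MHz}.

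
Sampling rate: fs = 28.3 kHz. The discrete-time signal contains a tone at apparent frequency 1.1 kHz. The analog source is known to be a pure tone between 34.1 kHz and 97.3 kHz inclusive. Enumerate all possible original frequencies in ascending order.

55.5 kHz, 57.7 kHz, 83.8 kHz, 86 kHz

Frequencies that alias to 1.1 kHz are k·fs ± 1.1 kHz for integer k ≥ 0.
k=0: 1.1 kHz.
k=1: 27.2 kHz, 29.4 kHz.
k=2: 55.5 kHz, 57.7 kHz.
k=3: 83.8 kHz, 86 kHz.
k=4: 112.1 kHz, 114.3 kHz.
Within [34.1 kHz, 97.3 kHz]: 55.5 kHz, 57.7 kHz, 83.8 kHz, 86 kHz.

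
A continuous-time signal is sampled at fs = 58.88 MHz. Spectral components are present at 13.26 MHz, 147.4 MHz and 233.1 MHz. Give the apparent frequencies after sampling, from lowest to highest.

fs/2 = 29.44 MHz.
13.26 MHz ≤ fs/2 = 29.44 MHz, passes unchanged.
147.4 MHz mod fs = 29.64 MHz.
29.64 MHz > fs/2 = 29.44 MHz, folds to fs − 29.64 MHz = 29.24 MHz.
233.1 MHz mod fs = 56.46 MHz.
56.46 MHz > fs/2 = 29.44 MHz, folds to fs − 56.46 MHz = 2.42 MHz.
Distinct values: {2.42 MHz, 13.26 MHz, 29.24 MHz}.

2.42 MHz, 13.26 MHz, 29.24 MHz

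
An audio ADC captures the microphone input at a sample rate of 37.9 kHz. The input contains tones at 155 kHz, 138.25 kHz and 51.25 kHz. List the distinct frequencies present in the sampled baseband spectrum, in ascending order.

fs/2 = 18.95 kHz.
155 kHz mod fs = 3.4 kHz.
3.4 kHz ≤ fs/2 = 18.95 kHz, appears at 3.4 kHz.
138.25 kHz mod fs = 24.55 kHz.
24.55 kHz > fs/2 = 18.95 kHz, folds to fs − 24.55 kHz = 13.35 kHz.
51.25 kHz mod fs = 13.35 kHz.
13.35 kHz ≤ fs/2 = 18.95 kHz, appears at 13.35 kHz.
Distinct values: {3.4 kHz, 13.35 kHz}.

3.4 kHz, 13.35 kHz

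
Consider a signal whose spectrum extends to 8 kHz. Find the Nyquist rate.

16 kHz

Nyquist rate = 2 × 8 kHz = 16 kHz.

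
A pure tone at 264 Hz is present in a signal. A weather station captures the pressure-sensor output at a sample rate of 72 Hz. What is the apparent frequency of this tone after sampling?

24 Hz

264 Hz mod fs = 48 Hz.
48 Hz > fs/2 = 36 Hz, folds to fs − 48 Hz = 24 Hz.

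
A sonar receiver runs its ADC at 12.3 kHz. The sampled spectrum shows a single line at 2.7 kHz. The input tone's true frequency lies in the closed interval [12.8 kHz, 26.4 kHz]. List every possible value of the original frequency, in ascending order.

15 kHz, 21.9 kHz

Frequencies that alias to 2.7 kHz are k·fs ± 2.7 kHz for integer k ≥ 0.
k=0: 2.7 kHz.
k=1: 9.6 kHz, 15 kHz.
k=2: 21.9 kHz, 27.3 kHz.
k=3: 34.2 kHz, 39.6 kHz.
Within [12.8 kHz, 26.4 kHz]: 15 kHz, 21.9 kHz.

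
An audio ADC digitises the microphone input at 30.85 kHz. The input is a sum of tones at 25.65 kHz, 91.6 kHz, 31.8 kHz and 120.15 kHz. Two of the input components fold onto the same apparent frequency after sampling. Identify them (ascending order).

31.8 kHz, 91.6 kHz

fs/2 = 15.425 kHz.
25.65 kHz > fs/2 = 15.425 kHz, folds to fs − 25.65 kHz = 5.2 kHz.
91.6 kHz mod fs = 29.9 kHz.
29.9 kHz > fs/2 = 15.425 kHz, folds to fs − 29.9 kHz = 0.95 kHz.
31.8 kHz mod fs = 0.95 kHz.
0.95 kHz ≤ fs/2 = 15.425 kHz, appears at 0.95 kHz.
120.15 kHz mod fs = 27.6 kHz.
27.6 kHz > fs/2 = 15.425 kHz, folds to fs − 27.6 kHz = 3.25 kHz.
31.8 kHz and 91.6 kHz both map to 0.95 kHz.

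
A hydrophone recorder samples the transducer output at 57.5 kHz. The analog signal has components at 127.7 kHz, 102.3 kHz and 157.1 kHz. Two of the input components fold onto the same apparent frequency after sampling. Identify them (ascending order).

102.3 kHz, 127.7 kHz

fs/2 = 28.75 kHz.
127.7 kHz mod fs = 12.7 kHz.
12.7 kHz ≤ fs/2 = 28.75 kHz, appears at 12.7 kHz.
102.3 kHz mod fs = 44.8 kHz.
44.8 kHz > fs/2 = 28.75 kHz, folds to fs − 44.8 kHz = 12.7 kHz.
157.1 kHz mod fs = 42.1 kHz.
42.1 kHz > fs/2 = 28.75 kHz, folds to fs − 42.1 kHz = 15.4 kHz.
102.3 kHz and 127.7 kHz both map to 12.7 kHz.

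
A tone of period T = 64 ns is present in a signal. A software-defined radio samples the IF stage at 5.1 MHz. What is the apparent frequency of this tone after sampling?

0.325 MHz

T = 64 ns → f = 1/T = 15.625 MHz.
15.625 MHz mod fs = 0.325 MHz.
0.325 MHz ≤ fs/2 = 2.55 MHz, appears at 0.325 MHz.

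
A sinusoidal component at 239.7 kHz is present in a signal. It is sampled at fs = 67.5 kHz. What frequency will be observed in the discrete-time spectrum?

30.3 kHz

239.7 kHz mod fs = 37.2 kHz.
37.2 kHz > fs/2 = 33.75 kHz, folds to fs − 37.2 kHz = 30.3 kHz.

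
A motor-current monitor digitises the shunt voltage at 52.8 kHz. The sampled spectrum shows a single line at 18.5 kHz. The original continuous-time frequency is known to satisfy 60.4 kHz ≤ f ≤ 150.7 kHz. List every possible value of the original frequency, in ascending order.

71.3 kHz, 87.1 kHz, 124.1 kHz, 139.9 kHz

Frequencies that alias to 18.5 kHz are k·fs ± 18.5 kHz for integer k ≥ 0.
k=0: 18.5 kHz.
k=1: 34.3 kHz, 71.3 kHz.
k=2: 87.1 kHz, 124.1 kHz.
k=3: 139.9 kHz, 176.9 kHz.
k=4: 192.7 kHz, 229.7 kHz.
Within [60.4 kHz, 150.7 kHz]: 71.3 kHz, 87.1 kHz, 124.1 kHz, 139.9 kHz.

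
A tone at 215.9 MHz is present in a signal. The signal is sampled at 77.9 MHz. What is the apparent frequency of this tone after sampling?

215.9 MHz mod fs = 60.1 MHz.
60.1 MHz > fs/2 = 38.95 MHz, folds to fs − 60.1 MHz = 17.8 MHz.

17.8 MHz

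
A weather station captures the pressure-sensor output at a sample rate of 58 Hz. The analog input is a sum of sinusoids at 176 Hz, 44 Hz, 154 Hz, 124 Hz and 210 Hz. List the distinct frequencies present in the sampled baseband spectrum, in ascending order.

2 Hz, 8 Hz, 14 Hz, 20 Hz, 22 Hz

fs/2 = 29 Hz.
176 Hz mod fs = 2 Hz.
2 Hz ≤ fs/2 = 29 Hz, appears at 2 Hz.
44 Hz > fs/2 = 29 Hz, folds to fs − 44 Hz = 14 Hz.
154 Hz mod fs = 38 Hz.
38 Hz > fs/2 = 29 Hz, folds to fs − 38 Hz = 20 Hz.
124 Hz mod fs = 8 Hz.
8 Hz ≤ fs/2 = 29 Hz, appears at 8 Hz.
210 Hz mod fs = 36 Hz.
36 Hz > fs/2 = 29 Hz, folds to fs − 36 Hz = 22 Hz.
Distinct values: {2 Hz, 8 Hz, 14 Hz, 20 Hz, 22 Hz}.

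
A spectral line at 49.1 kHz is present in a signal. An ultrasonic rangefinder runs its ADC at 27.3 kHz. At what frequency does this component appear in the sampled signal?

5.5 kHz

49.1 kHz mod fs = 21.8 kHz.
21.8 kHz > fs/2 = 13.65 kHz, folds to fs − 21.8 kHz = 5.5 kHz.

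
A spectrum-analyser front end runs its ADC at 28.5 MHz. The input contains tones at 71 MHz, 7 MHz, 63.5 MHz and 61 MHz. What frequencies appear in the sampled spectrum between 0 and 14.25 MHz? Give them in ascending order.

fs/2 = 14.25 MHz.
71 MHz mod fs = 14 MHz.
14 MHz ≤ fs/2 = 14.25 MHz, appears at 14 MHz.
7 MHz ≤ fs/2 = 14.25 MHz, passes unchanged.
63.5 MHz mod fs = 6.5 MHz.
6.5 MHz ≤ fs/2 = 14.25 MHz, appears at 6.5 MHz.
61 MHz mod fs = 4 MHz.
4 MHz ≤ fs/2 = 14.25 MHz, appears at 4 MHz.
Distinct values: {4 MHz, 6.5 MHz, 7 MHz, 14 MHz}.

4 MHz, 6.5 MHz, 7 MHz, 14 MHz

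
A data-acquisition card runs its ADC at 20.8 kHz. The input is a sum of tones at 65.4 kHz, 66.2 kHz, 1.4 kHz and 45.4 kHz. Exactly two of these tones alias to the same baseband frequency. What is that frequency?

3.8 kHz

fs/2 = 10.4 kHz.
65.4 kHz mod fs = 3 kHz.
3 kHz ≤ fs/2 = 10.4 kHz, appears at 3 kHz.
66.2 kHz mod fs = 3.8 kHz.
3.8 kHz ≤ fs/2 = 10.4 kHz, appears at 3.8 kHz.
1.4 kHz ≤ fs/2 = 10.4 kHz, passes unchanged.
45.4 kHz mod fs = 3.8 kHz.
3.8 kHz ≤ fs/2 = 10.4 kHz, appears at 3.8 kHz.
45.4 kHz and 66.2 kHz both map to 3.8 kHz.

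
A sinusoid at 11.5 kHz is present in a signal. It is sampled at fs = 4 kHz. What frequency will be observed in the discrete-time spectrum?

11.5 kHz mod fs = 3.5 kHz.
3.5 kHz > fs/2 = 2 kHz, folds to fs − 3.5 kHz = 0.5 kHz.

0.5 kHz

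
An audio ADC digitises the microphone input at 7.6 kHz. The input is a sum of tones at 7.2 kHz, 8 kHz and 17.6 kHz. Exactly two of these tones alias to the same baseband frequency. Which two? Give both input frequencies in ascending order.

fs/2 = 3.8 kHz.
7.2 kHz > fs/2 = 3.8 kHz, folds to fs − 7.2 kHz = 0.4 kHz.
8 kHz mod fs = 0.4 kHz.
0.4 kHz ≤ fs/2 = 3.8 kHz, appears at 0.4 kHz.
17.6 kHz mod fs = 2.4 kHz.
2.4 kHz ≤ fs/2 = 3.8 kHz, appears at 2.4 kHz.
7.2 kHz and 8 kHz both map to 0.4 kHz.

7.2 kHz, 8 kHz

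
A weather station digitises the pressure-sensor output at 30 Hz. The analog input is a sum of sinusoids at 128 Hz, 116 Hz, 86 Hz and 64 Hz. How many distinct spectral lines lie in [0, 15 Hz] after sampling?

2

fs/2 = 15 Hz.
128 Hz mod fs = 8 Hz.
8 Hz ≤ fs/2 = 15 Hz, appears at 8 Hz.
116 Hz mod fs = 26 Hz.
26 Hz > fs/2 = 15 Hz, folds to fs − 26 Hz = 4 Hz.
86 Hz mod fs = 26 Hz.
26 Hz > fs/2 = 15 Hz, folds to fs − 26 Hz = 4 Hz.
64 Hz mod fs = 4 Hz.
4 Hz ≤ fs/2 = 15 Hz, appears at 4 Hz.
Distinct values: {4 Hz, 8 Hz} → 2.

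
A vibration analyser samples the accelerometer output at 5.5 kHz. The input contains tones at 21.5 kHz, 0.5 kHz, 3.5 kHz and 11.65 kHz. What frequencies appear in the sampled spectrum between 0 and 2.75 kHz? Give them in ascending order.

0.5 kHz, 0.65 kHz, 2 kHz

fs/2 = 2.75 kHz.
21.5 kHz mod fs = 5 kHz.
5 kHz > fs/2 = 2.75 kHz, folds to fs − 5 kHz = 0.5 kHz.
0.5 kHz ≤ fs/2 = 2.75 kHz, passes unchanged.
3.5 kHz > fs/2 = 2.75 kHz, folds to fs − 3.5 kHz = 2 kHz.
11.65 kHz mod fs = 0.65 kHz.
0.65 kHz ≤ fs/2 = 2.75 kHz, appears at 0.65 kHz.
Distinct values: {0.5 kHz, 0.65 kHz, 2 kHz}.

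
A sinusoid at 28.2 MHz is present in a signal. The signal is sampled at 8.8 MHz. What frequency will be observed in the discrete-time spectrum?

28.2 MHz mod fs = 1.8 MHz.
1.8 MHz ≤ fs/2 = 4.4 MHz, appears at 1.8 MHz.

1.8 MHz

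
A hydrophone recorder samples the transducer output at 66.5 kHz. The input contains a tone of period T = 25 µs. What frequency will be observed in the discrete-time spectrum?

26.5 kHz

T = 25 µs → f = 1/T = 40 kHz.
40 kHz > fs/2 = 33.25 kHz, folds to fs − 40 kHz = 26.5 kHz.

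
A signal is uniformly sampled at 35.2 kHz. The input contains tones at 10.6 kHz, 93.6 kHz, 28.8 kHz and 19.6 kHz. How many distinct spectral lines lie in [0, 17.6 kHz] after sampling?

fs/2 = 17.6 kHz.
10.6 kHz ≤ fs/2 = 17.6 kHz, passes unchanged.
93.6 kHz mod fs = 23.2 kHz.
23.2 kHz > fs/2 = 17.6 kHz, folds to fs − 23.2 kHz = 12 kHz.
28.8 kHz > fs/2 = 17.6 kHz, folds to fs − 28.8 kHz = 6.4 kHz.
19.6 kHz > fs/2 = 17.6 kHz, folds to fs − 19.6 kHz = 15.6 kHz.
Distinct values: {6.4 kHz, 10.6 kHz, 12 kHz, 15.6 kHz} → 4.

4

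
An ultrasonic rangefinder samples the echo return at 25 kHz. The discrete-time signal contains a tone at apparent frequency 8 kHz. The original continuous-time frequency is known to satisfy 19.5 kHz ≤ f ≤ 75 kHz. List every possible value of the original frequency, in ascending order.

Frequencies that alias to 8 kHz are k·fs ± 8 kHz for integer k ≥ 0.
k=0: 8 kHz.
k=1: 17 kHz, 33 kHz.
k=2: 42 kHz, 58 kHz.
k=3: 67 kHz, 83 kHz.
k=4: 92 kHz, 108 kHz.
Within [19.5 kHz, 75 kHz]: 33 kHz, 42 kHz, 58 kHz, 67 kHz.

33 kHz, 42 kHz, 58 kHz, 67 kHz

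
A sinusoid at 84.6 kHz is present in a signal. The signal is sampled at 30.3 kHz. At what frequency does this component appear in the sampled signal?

84.6 kHz mod fs = 24 kHz.
24 kHz > fs/2 = 15.15 kHz, folds to fs − 24 kHz = 6.3 kHz.

6.3 kHz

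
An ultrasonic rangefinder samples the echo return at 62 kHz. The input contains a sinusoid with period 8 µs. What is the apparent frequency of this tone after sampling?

1 kHz

T = 8 µs → f = 1/T = 125 kHz.
125 kHz mod fs = 1 kHz.
1 kHz ≤ fs/2 = 31 kHz, appears at 1 kHz.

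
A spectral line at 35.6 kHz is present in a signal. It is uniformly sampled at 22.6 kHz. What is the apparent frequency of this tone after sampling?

9.6 kHz

35.6 kHz mod fs = 13 kHz.
13 kHz > fs/2 = 11.3 kHz, folds to fs − 13 kHz = 9.6 kHz.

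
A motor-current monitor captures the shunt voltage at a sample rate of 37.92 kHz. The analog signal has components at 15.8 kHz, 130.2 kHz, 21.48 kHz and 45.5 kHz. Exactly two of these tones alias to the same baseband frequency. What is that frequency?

16.44 kHz

fs/2 = 18.96 kHz.
15.8 kHz ≤ fs/2 = 18.96 kHz, passes unchanged.
130.2 kHz mod fs = 16.44 kHz.
16.44 kHz ≤ fs/2 = 18.96 kHz, appears at 16.44 kHz.
21.48 kHz > fs/2 = 18.96 kHz, folds to fs − 21.48 kHz = 16.44 kHz.
45.5 kHz mod fs = 7.58 kHz.
7.58 kHz ≤ fs/2 = 18.96 kHz, appears at 7.58 kHz.
21.48 kHz and 130.2 kHz both map to 16.44 kHz.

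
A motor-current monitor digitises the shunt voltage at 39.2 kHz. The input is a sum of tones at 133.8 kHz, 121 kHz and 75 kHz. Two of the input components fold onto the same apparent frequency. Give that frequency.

fs/2 = 19.6 kHz.
133.8 kHz mod fs = 16.2 kHz.
16.2 kHz ≤ fs/2 = 19.6 kHz, appears at 16.2 kHz.
121 kHz mod fs = 3.4 kHz.
3.4 kHz ≤ fs/2 = 19.6 kHz, appears at 3.4 kHz.
75 kHz mod fs = 35.8 kHz.
35.8 kHz > fs/2 = 19.6 kHz, folds to fs − 35.8 kHz = 3.4 kHz.
75 kHz and 121 kHz both map to 3.4 kHz.

3.4 kHz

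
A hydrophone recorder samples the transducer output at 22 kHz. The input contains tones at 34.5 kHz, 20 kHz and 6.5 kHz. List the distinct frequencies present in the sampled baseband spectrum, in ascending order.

fs/2 = 11 kHz.
34.5 kHz mod fs = 12.5 kHz.
12.5 kHz > fs/2 = 11 kHz, folds to fs − 12.5 kHz = 9.5 kHz.
20 kHz > fs/2 = 11 kHz, folds to fs − 20 kHz = 2 kHz.
6.5 kHz ≤ fs/2 = 11 kHz, passes unchanged.
Distinct values: {2 kHz, 6.5 kHz, 9.5 kHz}.

2 kHz, 6.5 kHz, 9.5 kHz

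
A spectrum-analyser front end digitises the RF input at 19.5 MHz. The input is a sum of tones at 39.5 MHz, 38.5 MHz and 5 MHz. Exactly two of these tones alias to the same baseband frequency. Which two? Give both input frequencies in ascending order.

fs/2 = 9.75 MHz.
39.5 MHz mod fs = 0.5 MHz.
0.5 MHz ≤ fs/2 = 9.75 MHz, appears at 0.5 MHz.
38.5 MHz mod fs = 19 MHz.
19 MHz > fs/2 = 9.75 MHz, folds to fs − 19 MHz = 0.5 MHz.
5 MHz ≤ fs/2 = 9.75 MHz, passes unchanged.
38.5 MHz and 39.5 MHz both map to 0.5 MHz.

38.5 MHz, 39.5 MHz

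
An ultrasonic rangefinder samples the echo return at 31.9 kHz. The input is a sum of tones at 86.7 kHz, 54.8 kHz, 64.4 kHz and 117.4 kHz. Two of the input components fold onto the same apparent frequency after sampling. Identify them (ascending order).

fs/2 = 15.95 kHz.
86.7 kHz mod fs = 22.9 kHz.
22.9 kHz > fs/2 = 15.95 kHz, folds to fs − 22.9 kHz = 9 kHz.
54.8 kHz mod fs = 22.9 kHz.
22.9 kHz > fs/2 = 15.95 kHz, folds to fs − 22.9 kHz = 9 kHz.
64.4 kHz mod fs = 0.6 kHz.
0.6 kHz ≤ fs/2 = 15.95 kHz, appears at 0.6 kHz.
117.4 kHz mod fs = 21.7 kHz.
21.7 kHz > fs/2 = 15.95 kHz, folds to fs − 21.7 kHz = 10.2 kHz.
54.8 kHz and 86.7 kHz both map to 9 kHz.

54.8 kHz, 86.7 kHz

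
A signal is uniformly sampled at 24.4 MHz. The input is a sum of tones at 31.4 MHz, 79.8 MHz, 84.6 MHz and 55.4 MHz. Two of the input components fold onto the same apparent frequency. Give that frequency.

fs/2 = 12.2 MHz.
31.4 MHz mod fs = 7 MHz.
7 MHz ≤ fs/2 = 12.2 MHz, appears at 7 MHz.
79.8 MHz mod fs = 6.6 MHz.
6.6 MHz ≤ fs/2 = 12.2 MHz, appears at 6.6 MHz.
84.6 MHz mod fs = 11.4 MHz.
11.4 MHz ≤ fs/2 = 12.2 MHz, appears at 11.4 MHz.
55.4 MHz mod fs = 6.6 MHz.
6.6 MHz ≤ fs/2 = 12.2 MHz, appears at 6.6 MHz.
55.4 MHz and 79.8 MHz both map to 6.6 MHz.

6.6 MHz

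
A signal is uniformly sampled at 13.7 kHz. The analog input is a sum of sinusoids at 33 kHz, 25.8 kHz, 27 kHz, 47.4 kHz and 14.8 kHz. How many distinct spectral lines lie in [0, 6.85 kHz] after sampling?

fs/2 = 6.85 kHz.
33 kHz mod fs = 5.6 kHz.
5.6 kHz ≤ fs/2 = 6.85 kHz, appears at 5.6 kHz.
25.8 kHz mod fs = 12.1 kHz.
12.1 kHz > fs/2 = 6.85 kHz, folds to fs − 12.1 kHz = 1.6 kHz.
27 kHz mod fs = 13.3 kHz.
13.3 kHz > fs/2 = 6.85 kHz, folds to fs − 13.3 kHz = 0.4 kHz.
47.4 kHz mod fs = 6.3 kHz.
6.3 kHz ≤ fs/2 = 6.85 kHz, appears at 6.3 kHz.
14.8 kHz mod fs = 1.1 kHz.
1.1 kHz ≤ fs/2 = 6.85 kHz, appears at 1.1 kHz.
Distinct values: {0.4 kHz, 1.1 kHz, 1.6 kHz, 5.6 kHz, 6.3 kHz} → 5.

5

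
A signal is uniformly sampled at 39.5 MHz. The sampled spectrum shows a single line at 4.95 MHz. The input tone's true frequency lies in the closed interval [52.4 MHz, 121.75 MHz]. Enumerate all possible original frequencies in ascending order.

Frequencies that alias to 4.95 MHz are k·fs ± 4.95 MHz for integer k ≥ 0.
k=0: 4.95 MHz.
k=1: 34.55 MHz, 44.45 MHz.
k=2: 74.05 MHz, 83.95 MHz.
k=3: 113.55 MHz, 123.45 MHz.
k=4: 153.05 MHz, 162.95 MHz.
Within [52.4 MHz, 121.75 MHz]: 74.05 MHz, 83.95 MHz, 113.55 MHz.

74.05 MHz, 83.95 MHz, 113.55 MHz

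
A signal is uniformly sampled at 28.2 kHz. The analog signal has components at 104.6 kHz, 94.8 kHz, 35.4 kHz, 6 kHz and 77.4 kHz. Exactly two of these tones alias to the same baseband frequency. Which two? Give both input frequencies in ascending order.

fs/2 = 14.1 kHz.
104.6 kHz mod fs = 20 kHz.
20 kHz > fs/2 = 14.1 kHz, folds to fs − 20 kHz = 8.2 kHz.
94.8 kHz mod fs = 10.2 kHz.
10.2 kHz ≤ fs/2 = 14.1 kHz, appears at 10.2 kHz.
35.4 kHz mod fs = 7.2 kHz.
7.2 kHz ≤ fs/2 = 14.1 kHz, appears at 7.2 kHz.
6 kHz ≤ fs/2 = 14.1 kHz, passes unchanged.
77.4 kHz mod fs = 21 kHz.
21 kHz > fs/2 = 14.1 kHz, folds to fs − 21 kHz = 7.2 kHz.
35.4 kHz and 77.4 kHz both map to 7.2 kHz.

35.4 kHz, 77.4 kHz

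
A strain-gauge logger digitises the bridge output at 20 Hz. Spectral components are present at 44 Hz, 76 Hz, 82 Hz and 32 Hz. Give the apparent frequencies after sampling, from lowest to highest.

fs/2 = 10 Hz.
44 Hz mod fs = 4 Hz.
4 Hz ≤ fs/2 = 10 Hz, appears at 4 Hz.
76 Hz mod fs = 16 Hz.
16 Hz > fs/2 = 10 Hz, folds to fs − 16 Hz = 4 Hz.
82 Hz mod fs = 2 Hz.
2 Hz ≤ fs/2 = 10 Hz, appears at 2 Hz.
32 Hz mod fs = 12 Hz.
12 Hz > fs/2 = 10 Hz, folds to fs − 12 Hz = 8 Hz.
Distinct values: {2 Hz, 4 Hz, 8 Hz}.

2 Hz, 4 Hz, 8 Hz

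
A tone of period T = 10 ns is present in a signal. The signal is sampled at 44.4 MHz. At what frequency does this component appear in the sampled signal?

11.2 MHz

T = 10 ns → f = 1/T = 100 MHz.
100 MHz mod fs = 11.2 MHz.
11.2 MHz ≤ fs/2 = 22.2 MHz, appears at 11.2 MHz.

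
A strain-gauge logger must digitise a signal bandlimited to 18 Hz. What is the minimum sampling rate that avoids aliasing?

36 Hz

Nyquist rate = 2 × 18 Hz = 36 Hz.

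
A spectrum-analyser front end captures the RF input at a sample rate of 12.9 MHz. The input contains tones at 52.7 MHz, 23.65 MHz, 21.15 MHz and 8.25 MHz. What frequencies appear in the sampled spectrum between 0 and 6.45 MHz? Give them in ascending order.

fs/2 = 6.45 MHz.
52.7 MHz mod fs = 1.1 MHz.
1.1 MHz ≤ fs/2 = 6.45 MHz, appears at 1.1 MHz.
23.65 MHz mod fs = 10.75 MHz.
10.75 MHz > fs/2 = 6.45 MHz, folds to fs − 10.75 MHz = 2.15 MHz.
21.15 MHz mod fs = 8.25 MHz.
8.25 MHz > fs/2 = 6.45 MHz, folds to fs − 8.25 MHz = 4.65 MHz.
8.25 MHz > fs/2 = 6.45 MHz, folds to fs − 8.25 MHz = 4.65 MHz.
Distinct values: {1.1 MHz, 2.15 MHz, 4.65 MHz}.

1.1 MHz, 2.15 MHz, 4.65 MHz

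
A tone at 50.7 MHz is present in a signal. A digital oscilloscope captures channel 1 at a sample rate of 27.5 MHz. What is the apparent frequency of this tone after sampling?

50.7 MHz mod fs = 23.2 MHz.
23.2 MHz > fs/2 = 13.75 MHz, folds to fs − 23.2 MHz = 4.3 MHz.

4.3 MHz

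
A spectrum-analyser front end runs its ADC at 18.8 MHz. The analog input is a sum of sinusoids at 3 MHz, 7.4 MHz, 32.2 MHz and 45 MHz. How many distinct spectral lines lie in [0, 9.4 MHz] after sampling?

fs/2 = 9.4 MHz.
3 MHz ≤ fs/2 = 9.4 MHz, passes unchanged.
7.4 MHz ≤ fs/2 = 9.4 MHz, passes unchanged.
32.2 MHz mod fs = 13.4 MHz.
13.4 MHz > fs/2 = 9.4 MHz, folds to fs − 13.4 MHz = 5.4 MHz.
45 MHz mod fs = 7.4 MHz.
7.4 MHz ≤ fs/2 = 9.4 MHz, appears at 7.4 MHz.
Distinct values: {3 MHz, 5.4 MHz, 7.4 MHz} → 3.

3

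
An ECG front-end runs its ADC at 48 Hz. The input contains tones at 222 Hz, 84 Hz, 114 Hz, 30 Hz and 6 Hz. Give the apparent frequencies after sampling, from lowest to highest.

6 Hz, 12 Hz, 18 Hz

fs/2 = 24 Hz.
222 Hz mod fs = 30 Hz.
30 Hz > fs/2 = 24 Hz, folds to fs − 30 Hz = 18 Hz.
84 Hz mod fs = 36 Hz.
36 Hz > fs/2 = 24 Hz, folds to fs − 36 Hz = 12 Hz.
114 Hz mod fs = 18 Hz.
18 Hz ≤ fs/2 = 24 Hz, appears at 18 Hz.
30 Hz > fs/2 = 24 Hz, folds to fs − 30 Hz = 18 Hz.
6 Hz ≤ fs/2 = 24 Hz, passes unchanged.
Distinct values: {6 Hz, 12 Hz, 18 Hz}.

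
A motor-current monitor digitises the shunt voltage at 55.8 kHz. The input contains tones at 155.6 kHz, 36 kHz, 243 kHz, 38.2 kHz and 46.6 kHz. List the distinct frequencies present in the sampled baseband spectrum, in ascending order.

9.2 kHz, 11.8 kHz, 17.6 kHz, 19.8 kHz

fs/2 = 27.9 kHz.
155.6 kHz mod fs = 44 kHz.
44 kHz > fs/2 = 27.9 kHz, folds to fs − 44 kHz = 11.8 kHz.
36 kHz > fs/2 = 27.9 kHz, folds to fs − 36 kHz = 19.8 kHz.
243 kHz mod fs = 19.8 kHz.
19.8 kHz ≤ fs/2 = 27.9 kHz, appears at 19.8 kHz.
38.2 kHz > fs/2 = 27.9 kHz, folds to fs − 38.2 kHz = 17.6 kHz.
46.6 kHz > fs/2 = 27.9 kHz, folds to fs − 46.6 kHz = 9.2 kHz.
Distinct values: {9.2 kHz, 11.8 kHz, 17.6 kHz, 19.8 kHz}.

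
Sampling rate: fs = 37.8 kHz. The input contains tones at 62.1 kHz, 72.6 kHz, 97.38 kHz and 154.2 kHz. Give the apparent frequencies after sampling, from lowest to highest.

3 kHz, 13.5 kHz, 16.02 kHz

fs/2 = 18.9 kHz.
62.1 kHz mod fs = 24.3 kHz.
24.3 kHz > fs/2 = 18.9 kHz, folds to fs − 24.3 kHz = 13.5 kHz.
72.6 kHz mod fs = 34.8 kHz.
34.8 kHz > fs/2 = 18.9 kHz, folds to fs − 34.8 kHz = 3 kHz.
97.38 kHz mod fs = 21.78 kHz.
21.78 kHz > fs/2 = 18.9 kHz, folds to fs − 21.78 kHz = 16.02 kHz.
154.2 kHz mod fs = 3 kHz.
3 kHz ≤ fs/2 = 18.9 kHz, appears at 3 kHz.
Distinct values: {3 kHz, 13.5 kHz, 16.02 kHz}.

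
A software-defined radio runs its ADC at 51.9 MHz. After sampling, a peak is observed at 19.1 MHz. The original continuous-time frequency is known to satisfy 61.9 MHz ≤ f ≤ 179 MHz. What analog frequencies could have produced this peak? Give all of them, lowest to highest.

Frequencies that alias to 19.1 MHz are k·fs ± 19.1 MHz for integer k ≥ 0.
k=0: 19.1 MHz.
k=1: 32.8 MHz, 71 MHz.
k=2: 84.7 MHz, 122.9 MHz.
k=3: 136.6 MHz, 174.8 MHz.
k=4: 188.5 MHz, 226.7 MHz.
Within [61.9 MHz, 179 MHz]: 71 MHz, 84.7 MHz, 122.9 MHz, 136.6 MHz, 174.8 MHz.

71 MHz, 84.7 MHz, 122.9 MHz, 136.6 MHz, 174.8 MHz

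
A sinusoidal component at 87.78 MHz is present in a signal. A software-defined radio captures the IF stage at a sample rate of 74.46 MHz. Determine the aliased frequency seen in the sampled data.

87.78 MHz mod fs = 13.32 MHz.
13.32 MHz ≤ fs/2 = 37.23 MHz, appears at 13.32 MHz.

13.32 MHz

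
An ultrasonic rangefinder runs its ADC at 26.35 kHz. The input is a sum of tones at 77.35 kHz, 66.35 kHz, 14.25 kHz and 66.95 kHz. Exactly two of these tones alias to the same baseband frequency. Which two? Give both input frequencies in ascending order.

14.25 kHz, 66.95 kHz

fs/2 = 13.175 kHz.
77.35 kHz mod fs = 24.65 kHz.
24.65 kHz > fs/2 = 13.175 kHz, folds to fs − 24.65 kHz = 1.7 kHz.
66.35 kHz mod fs = 13.65 kHz.
13.65 kHz > fs/2 = 13.175 kHz, folds to fs − 13.65 kHz = 12.7 kHz.
14.25 kHz > fs/2 = 13.175 kHz, folds to fs − 14.25 kHz = 12.1 kHz.
66.95 kHz mod fs = 14.25 kHz.
14.25 kHz > fs/2 = 13.175 kHz, folds to fs − 14.25 kHz = 12.1 kHz.
14.25 kHz and 66.95 kHz both map to 12.1 kHz.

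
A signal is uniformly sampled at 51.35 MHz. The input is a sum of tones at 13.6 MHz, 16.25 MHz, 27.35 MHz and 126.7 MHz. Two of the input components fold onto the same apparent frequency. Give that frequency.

fs/2 = 25.675 MHz.
13.6 MHz ≤ fs/2 = 25.675 MHz, passes unchanged.
16.25 MHz ≤ fs/2 = 25.675 MHz, passes unchanged.
27.35 MHz > fs/2 = 25.675 MHz, folds to fs − 27.35 MHz = 24 MHz.
126.7 MHz mod fs = 24 MHz.
24 MHz ≤ fs/2 = 25.675 MHz, appears at 24 MHz.
27.35 MHz and 126.7 MHz both map to 24 MHz.

24 MHz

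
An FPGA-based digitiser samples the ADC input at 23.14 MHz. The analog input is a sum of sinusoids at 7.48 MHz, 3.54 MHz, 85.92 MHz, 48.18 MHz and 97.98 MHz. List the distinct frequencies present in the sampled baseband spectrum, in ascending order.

1.9 MHz, 3.54 MHz, 5.42 MHz, 6.64 MHz, 7.48 MHz

fs/2 = 11.57 MHz.
7.48 MHz ≤ fs/2 = 11.57 MHz, passes unchanged.
3.54 MHz ≤ fs/2 = 11.57 MHz, passes unchanged.
85.92 MHz mod fs = 16.5 MHz.
16.5 MHz > fs/2 = 11.57 MHz, folds to fs − 16.5 MHz = 6.64 MHz.
48.18 MHz mod fs = 1.9 MHz.
1.9 MHz ≤ fs/2 = 11.57 MHz, appears at 1.9 MHz.
97.98 MHz mod fs = 5.42 MHz.
5.42 MHz ≤ fs/2 = 11.57 MHz, appears at 5.42 MHz.
Distinct values: {1.9 MHz, 3.54 MHz, 5.42 MHz, 6.64 MHz, 7.48 MHz}.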